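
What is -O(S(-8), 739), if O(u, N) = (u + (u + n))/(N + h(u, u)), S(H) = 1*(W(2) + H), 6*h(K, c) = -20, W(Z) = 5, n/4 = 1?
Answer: 6/2207 ≈ 0.0027186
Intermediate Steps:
n = 4 (n = 4*1 = 4)
h(K, c) = -10/3 (h(K, c) = (⅙)*(-20) = -10/3)
S(H) = 5 + H (S(H) = 1*(5 + H) = 5 + H)
O(u, N) = (4 + 2*u)/(-10/3 + N) (O(u, N) = (u + (u + 4))/(N - 10/3) = (u + (4 + u))/(-10/3 + N) = (4 + 2*u)/(-10/3 + N))
-O(S(-8), 739) = -6*(2 + (5 - 8))/(-10 + 3*739) = -6*(2 - 3)/(-10 + 2217) = -6*(-1)/2207 = -1*(-6/2207) = 6/2207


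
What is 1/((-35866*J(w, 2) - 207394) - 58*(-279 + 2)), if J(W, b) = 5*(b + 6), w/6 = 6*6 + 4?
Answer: -1/1625968 ≈ -6.1502e-7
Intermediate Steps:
w = 240 (w = 6*(6*6 + 4) = 6*(36 + 4) = 6*40 = 240)
J(W, b) = 30 + 5*b (J(W, b) = 5*(6 + b) = 30 + 5*b)
1/((-35866*J(w, 2) - 207394) - 58*(-279 + 2)) = 1/((-35866*(30 + 5*2) - 207394) - 58*(-279 + 2)) = 1/((-35866*(30 + 10) - 207394) - 58*(-277)) = 1/((-35866*40 - 207394) + 16066) = 1/((-1434640 - 207394) + 16066) = 1/(-1642034 + 16066) = 1/(-1625968) = -1/1625968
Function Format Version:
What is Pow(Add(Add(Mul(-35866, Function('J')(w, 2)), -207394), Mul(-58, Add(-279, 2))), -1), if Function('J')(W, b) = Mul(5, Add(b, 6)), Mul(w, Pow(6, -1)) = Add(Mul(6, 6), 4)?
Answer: Rational(-1, 1625968) ≈ -6.1502e-7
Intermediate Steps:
w = 240 (w = Mul(6, Add(Mul(6, 6), 4)) = Mul(6, Add(36, 4)) = Mul(6, 40) = 240)
Function('J')(W, b) = Add(30, Mul(5, b)) (Function('J')(W, b) = Mul(5, Add(6, b)) = Add(30, Mul(5, b)))
Pow(Add(Add(Mul(-35866, Function('J')(w, 2)), -207394), Mul(-58, Add(-279, 2))), -1) = Pow(Add(Add(Mul(-35866, Add(30, Mul(5, 2))), -207394), Mul(-58, Add(-279, 2))), -1) = Pow(Add(Add(Mul(-35866, Add(30, 10)), -207394), Mul(-58, -277)), -1) = Pow(Add(Add(Mul(-35866, 40), -207394), 16066), -1) = Pow(Add(Add(-1434640, -207394), 16066), -1) = Pow(Add(-1642034, 16066), -1) = Pow(-1625968, -1) = Rational(-1, 1625968)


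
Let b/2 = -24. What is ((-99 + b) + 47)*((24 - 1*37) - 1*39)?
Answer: 5200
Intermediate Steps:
b = -48 (b = 2*(-24) = -48)
((-99 + b) + 47)*((24 - 1*37) - 1*39) = ((-99 - 48) + 47)*((24 - 1*37) - 1*39) = (-147 + 47)*((24 - 37) - 39) = -100*(-13 - 39) = -100*(-52) = 5200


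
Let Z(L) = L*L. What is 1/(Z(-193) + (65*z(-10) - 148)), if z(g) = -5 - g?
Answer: 1/37426 ≈ 2.6719e-5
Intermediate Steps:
Z(L) = L²
1/(Z(-193) + (65*z(-10) - 148)) = 1/((-193)² + (65*(-5 - 1*(-10)) - 148)) = 1/(37249 + (65*(-5 + 10) - 148)) = 1/(37249 + (65*5 - 148)) = 1/(37249 + (325 - 148)) = 1/(37249 + 177) = 1/37426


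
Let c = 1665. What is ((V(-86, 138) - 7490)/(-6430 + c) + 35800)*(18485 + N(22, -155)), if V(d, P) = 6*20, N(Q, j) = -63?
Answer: 628537896828/953 ≈ 6.5954e+8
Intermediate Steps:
V(d, P) = 120
((V(-86, 138) - 7490)/(-6430 + c) + 35800)*(18485 + N(22, -155)) = ((120 - 7490)/(-6430 + 1665) + 35800)*(18485 - 63) = (-7370/(-4765) + 35800)*18422 = (-7370*(-1/4765) + 35800)*18422 = (1474/953 + 35800)*18422 = (34118874/953)*18422 = 628537896828/953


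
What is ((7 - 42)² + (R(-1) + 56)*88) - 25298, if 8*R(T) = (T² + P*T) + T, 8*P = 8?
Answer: -19156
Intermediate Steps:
P = 1 (P = (⅛)*8 = 1)
R(T) = T/4 + T²/8 (R(T) = ((T² + 1*T) + T)/8 = ((T² + T) + T)/8 = ((T + T²) + T)/8 = (T² + 2*T)/8 = T/4 + T²/8)
((7 - 42)² + (R(-1) + 56)*88) - 25298 = ((7 - 42)² + ((⅛)*(-1)*(2 - 1) + 56)*88) - 25298 = ((-35)² + ((⅛)*(-1)*1 + 56)*88) - 25298 = (1225 + (-⅛ + 56)*88) - 25298 = (1225 + (447/8)*88) - 25298 = (1225 + 4917) - 25298 = 6142 - 25298 = -19156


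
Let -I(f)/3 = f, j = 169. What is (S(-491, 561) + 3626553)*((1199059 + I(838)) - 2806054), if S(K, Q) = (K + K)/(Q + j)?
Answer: -2130493147485186/365 ≈ -5.8370e+12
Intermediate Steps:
I(f) = -3*f
S(K, Q) = 2*K/(169 + Q) (S(K, Q) = (K + K)/(Q + 169) = (2*K)/(169 + Q) = 2*K/(169 + Q))
(S(-491, 561) + 3626553)*((1199059 + I(838)) - 2806054) = (2*(-491)/(169 + 561) + 3626553)*((1199059 - 3*838) - 2806054) = (2*(-491)/730 + 3626553)*((1199059 - 2514) - 2806054) = (2*(-491)*(1/730) + 3626553)*(1196545 - 2806054) = (-491/365 + 3626553)*(-1609509) = (1323691354/365)*(-1609509) = -2130493147485186/365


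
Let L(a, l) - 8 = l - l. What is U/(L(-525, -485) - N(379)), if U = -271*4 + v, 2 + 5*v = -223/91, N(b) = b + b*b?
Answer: 8975/1191372 ≈ 0.0075333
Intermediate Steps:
L(a, l) = 8 (L(a, l) = 8 + (l - l) = 8 + 0 = 8)
N(b) = b + b**2
v = -81/91 (v = -2/5 + (-223/91)/5 = -2/5 + (-223*1/91)/5 = -2/5 + (1/5)*(-223/91) = -2/5 - 223/455 = -81/91 ≈ -0.89011)
U = -98725/91 (U = -271*4 - 81/91 = -1084 - 81/91 = -98725/91 ≈ -1084.9)
U/(L(-525, -485) - N(379)) = -98725/(91*(8 - 379*(1 + 379))) = -98725/(91*(8 - 379*380)) = -98725/(91*(8 - 1*144020)) = -98725/(91*(8 - 144020)) = -98725/91/(-144012) = -98725/91*(-1/144012) = 8975/1191372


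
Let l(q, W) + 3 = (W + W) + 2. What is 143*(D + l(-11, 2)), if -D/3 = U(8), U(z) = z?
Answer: -3003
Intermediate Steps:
l(q, W) = -1 + 2*W (l(q, W) = -3 + ((W + W) + 2) = -3 + (2*W + 2) = -3 + (2 + 2*W) = -1 + 2*W)
D = -24 (D = -3*8 = -24)
143*(D + l(-11, 2)) = 143*(-24 + (-1 + 2*2)) = 143*(-24 + (-1 + 4)) = 143*(-24 + 3) = 143*(-21) = -3003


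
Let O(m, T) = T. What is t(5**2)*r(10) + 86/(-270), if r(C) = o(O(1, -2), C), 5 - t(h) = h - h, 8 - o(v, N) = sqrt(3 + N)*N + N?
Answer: -1393/135 - 50*sqrt(13) ≈ -190.60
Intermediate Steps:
o(v, N) = 8 - N - N*sqrt(3 + N) (o(v, N) = 8 - (sqrt(3 + N)*N + N) = 8 - (N*sqrt(3 + N) + N) = 8 - (N + N*sqrt(3 + N)) = 8 + (-N - N*sqrt(3 + N)) = 8 - N - N*sqrt(3 + N))
t(h) = 5 (t(h) = 5 - (h - h) = 5 - 1*0 = 5 + 0 = 5)
r(C) = 8 - C - C*sqrt(3 + C)
t(5**2)*r(10) + 86/(-270) = 5*(8 - 1*10 - 1*10*sqrt(3 + 10)) + 86/(-270) = 5*(8 - 10 - 1*10*sqrt(13)) + 86*(-1/270) = 5*(8 - 10 - 10*sqrt(13)) - 43/135 = 5*(-2 - 10*sqrt(13)) - 43/135 = (-10 - 50*sqrt(13)) - 43/135 = -1393/135 - 50*sqrt(13)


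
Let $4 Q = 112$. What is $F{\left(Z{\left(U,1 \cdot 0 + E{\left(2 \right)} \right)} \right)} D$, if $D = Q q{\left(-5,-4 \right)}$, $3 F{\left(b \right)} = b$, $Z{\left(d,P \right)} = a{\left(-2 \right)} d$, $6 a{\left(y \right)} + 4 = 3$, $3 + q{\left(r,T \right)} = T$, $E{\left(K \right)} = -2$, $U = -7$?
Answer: $- \frac{686}{9} \approx -76.222$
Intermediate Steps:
$q{\left(r,T \right)} = -3 + T$
$a{\left(y \right)} = - \frac{1}{6}$ ($a{\left(y \right)} = - \frac{2}{3} + \frac{1}{6} \cdot 3 = - \frac{2}{3} + \frac{1}{2} = - \frac{1}{6}$)
$Z{\left(d,P \right)} = - \frac{d}{6}$
$Q = 28$ ($Q = \frac{1}{4} \cdot 112 = 28$)
$F{\left(b \right)} = \frac{b}{3}$
$D = -196$ ($D = 28 \left(-3 - 4\right) = 28 \left(-7\right) = -196$)
$F{\left(Z{\left(U,1 \cdot 0 + E{\left(2 \right)} \right)} \right)} D = \frac{\left(- \frac{1}{6}\right) \left(-7\right)}{3} \left(-196\right) = \frac{1}{3} \cdot \frac{7}{6} \left(-196\right) = \frac{7}{18} \left(-196\right) = - \frac{686}{9}$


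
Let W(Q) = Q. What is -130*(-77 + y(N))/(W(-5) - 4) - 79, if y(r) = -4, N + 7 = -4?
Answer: -1249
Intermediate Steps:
N = -11 (N = -7 - 4 = -11)
-130*(-77 + y(N))/(W(-5) - 4) - 79 = -130*(-77 - 4)/(-5 - 4) - 79 = -(-10530)/(-9) - 79 = -(-10530)*(-1)/9 - 79 = -130*9 - 79 = -1170 - 79 = -1249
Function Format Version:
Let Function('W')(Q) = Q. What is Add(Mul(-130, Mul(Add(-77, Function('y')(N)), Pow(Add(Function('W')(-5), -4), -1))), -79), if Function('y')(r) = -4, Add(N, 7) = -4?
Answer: -1249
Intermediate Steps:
N = -11 (N = Add(-7, -4) = -11)
Add(Mul(-130, Mul(Add(-77, Function('y')(N)), Pow(Add(Function('W')(-5), -4), -1))), -79) = Add(Mul(-130, Mul(Add(-77, -4), Pow(Add(-5, -4), -1))), -79) = Add(Mul(-130, Mul(-81, Pow(-9, -1))), -79) = Add(Mul(-130, Mul(-81, Rational(-1, 9))), -79) = Add(Mul(-130, 9), -79) = Add(-1170, -79) = -1249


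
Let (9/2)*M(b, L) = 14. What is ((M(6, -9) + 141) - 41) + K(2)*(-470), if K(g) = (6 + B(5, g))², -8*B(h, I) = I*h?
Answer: -756091/72 ≈ -10501.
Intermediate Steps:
M(b, L) = 28/9 (M(b, L) = (2/9)*14 = 28/9)
B(h, I) = -I*h/8
K(g) = (6 - 5*g/8)² (K(g) = (6 - ⅛*g*5)² = (6 - 5*g/8)²)
((M(6, -9) + 141) - 41) + K(2)*(-470) = ((28/9 + 141) - 41) + ((-48 + 5*2)²/64)*(-470) = (1297/9 - 41) + ((-48 + 10)²/64)*(-470) = 928/9 + ((1/64)*(-38)²)*(-470) = 928/9 + ((1/64)*1444)*(-470) = 928/9 + (361/16)*(-470) = 928/9 - 84835/8 = -756091/72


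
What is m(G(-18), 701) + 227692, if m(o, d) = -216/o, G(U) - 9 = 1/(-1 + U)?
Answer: 19351768/85 ≈ 2.2767e+5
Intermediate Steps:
G(U) = 9 + 1/(-1 + U)
m(G(-18), 701) + 227692 = -216*(-1 - 18)/(-8 + 9*(-18)) + 227692 = -216*(-19/(-8 - 162)) + 227692 = -216/((-1/19*(-170))) + 227692 = -216/170/19 + 227692 = -216*19/170 + 227692 = -2052/85 + 227692 = 19351768/85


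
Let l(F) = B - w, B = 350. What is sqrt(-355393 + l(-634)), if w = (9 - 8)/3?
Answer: I*sqrt(3195390)/3 ≈ 595.86*I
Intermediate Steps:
w = 1/3 (w = 1*(1/3) = 1/3 ≈ 0.33333)
l(F) = 1049/3 (l(F) = 350 - 1*1/3 = 350 - 1/3 = 1049/3)
sqrt(-355393 + l(-634)) = sqrt(-355393 + 1049/3) = sqrt(-1065130/3) = I*sqrt(3195390)/3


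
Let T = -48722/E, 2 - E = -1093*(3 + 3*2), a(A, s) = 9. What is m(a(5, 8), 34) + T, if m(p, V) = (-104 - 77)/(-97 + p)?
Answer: -2506677/865832 ≈ -2.8951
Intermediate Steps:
m(p, V) = -181/(-97 + p)
E = 9839 (E = 2 - (-1093)*(3 + 3*2) = 2 - (-1093)*(3 + 6) = 2 - (-1093)*9 = 2 - 1*(-9837) = 2 + 9837 = 9839)
T = -48722/9839 ≈ -4.9519
m(a(5, 8), 34) + T = -181/(-97 + 9) - 48722/9839 = -181/(-88) - 48722/9839 = -181*(-1/88) - 48722/9839 = 181/88 - 48722/9839 = -2506677/865832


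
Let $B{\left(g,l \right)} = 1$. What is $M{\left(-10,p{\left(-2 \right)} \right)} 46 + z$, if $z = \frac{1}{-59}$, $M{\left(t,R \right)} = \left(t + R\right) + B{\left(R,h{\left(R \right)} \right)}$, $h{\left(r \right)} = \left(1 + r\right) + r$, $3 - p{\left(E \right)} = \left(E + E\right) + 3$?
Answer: $- \frac{13571}{59} \approx -230.02$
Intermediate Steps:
$p{\left(E \right)} = - 2 E$ ($p{\left(E \right)} = 3 - \left(\left(E + E\right) + 3\right) = 3 - \left(2 E + 3\right) = 3 - \left(3 + 2 E\right) = - 2 E$)
$h{\left(r \right)} = 1 + 2 r$
$M{\left(t,R \right)} = 1 + R + t$ ($M{\left(t,R \right)} = \left(t + R\right) + 1 = \left(R + t\right) + 1 = 1 + R + t$)
$z = - \frac{1}{59} \approx -0.016949$
$M{\left(-10,p{\left(-2 \right)} \right)} 46 + z = \left(1 - -4 - 10\right) 46 - \frac{1}{59} = \left(1 + 4 - 10\right) 46 - \frac{1}{59} = \left(-5\right) 46 - \frac{1}{59} = -230 - \frac{1}{59} = - \frac{13571}{59}$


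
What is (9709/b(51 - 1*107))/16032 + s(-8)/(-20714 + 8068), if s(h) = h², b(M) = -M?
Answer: 4665809/810962688 ≈ 0.0057534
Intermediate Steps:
(9709/b(51 - 1*107))/16032 + s(-8)/(-20714 + 8068) = (9709/((-(51 - 1*107))))/16032 + (-8)²/(-20714 + 8068) = (9709/((-(51 - 107))))*(1/16032) + 64/(-12646) = (9709/((-1*(-56))))*(1/16032) + 64*(-1/12646) = (9709/56)*(1/16032) - 32/6323 = (9709*(1/56))*(1/16032) - 32/6323 = (1387/8)*(1/16032) - 32/6323 = 1387/128256 - 32/6323 = 4665809/810962688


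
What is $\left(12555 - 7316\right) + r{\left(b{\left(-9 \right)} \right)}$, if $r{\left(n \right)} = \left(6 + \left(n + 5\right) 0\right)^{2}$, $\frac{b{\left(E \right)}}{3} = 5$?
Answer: $5275$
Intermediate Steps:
$b{\left(E \right)} = 15$ ($b{\left(E \right)} = 3 \cdot 5 = 15$)
$r{\left(n \right)} = 36$ ($r{\left(n \right)} = \left(6 + \left(5 + n\right) 0\right)^{2} = \left(6 + 0\right)^{2} = 6^{2} = 36$)
$\left(12555 - 7316\right) + r{\left(b{\left(-9 \right)} \right)} = \left(12555 - 7316\right) + 36 = 5239 + 36 = 5275$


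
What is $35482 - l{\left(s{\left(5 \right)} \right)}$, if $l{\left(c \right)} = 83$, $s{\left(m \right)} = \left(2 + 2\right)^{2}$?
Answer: $35399$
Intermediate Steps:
$s{\left(m \right)} = 16$ ($s{\left(m \right)} = 4^{2} = 16$)
$35482 - l{\left(s{\left(5 \right)} \right)} = 35482 - 83 = 35399$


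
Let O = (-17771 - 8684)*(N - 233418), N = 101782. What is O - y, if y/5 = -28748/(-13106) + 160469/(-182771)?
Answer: 4170901157509482955/1197698363 ≈ 3.4824e+9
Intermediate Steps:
O = 3482430380 (O = (-17771 - 8684)*(101782 - 233418) = -26455*(-131636) = 3482430380)
y = 7877984985/1197698363 (y = 5*(-28748/(-13106) + 160469/(-182771)) = 5*(-28748*(-1/13106) + 160469*(-1/182771)) = 5*(14374/6553 - 160469/182771) = 5*(1575596997/1197698363) = 7877984985/1197698363 ≈ 6.5776)
O - y = 3482430380 - 1*7877984985/1197698363 = 3482430380 - 7877984985/1197698363 = 4170901157509482955/1197698363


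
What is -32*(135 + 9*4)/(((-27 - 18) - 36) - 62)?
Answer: 5472/143 ≈ 38.266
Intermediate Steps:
-32*(135 + 9*4)/(((-27 - 18) - 36) - 62) = -32*(135 + 36)/((-45 - 36) - 62) = -5472/(-81 - 62) = -5472/(-143) = -5472*(-1)/143 = -32*(-171/143) = 5472/143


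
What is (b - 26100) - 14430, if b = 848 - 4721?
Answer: -44403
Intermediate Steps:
b = -3873
(b - 26100) - 14430 = (-3873 - 26100) - 14430 = -29973 - 14430 = -44403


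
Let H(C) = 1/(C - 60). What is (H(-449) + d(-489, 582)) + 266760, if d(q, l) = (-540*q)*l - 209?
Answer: 78360280738/509 ≈ 1.5395e+8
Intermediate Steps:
H(C) = 1/(-60 + C)
d(q, l) = -209 - 540*l*q (d(q, l) = -540*l*q - 209 = -209 - 540*l*q)
(H(-449) + d(-489, 582)) + 266760 = (1/(-60 - 449) + (-209 - 540*582*(-489))) + 266760 = (1/(-509) + (-209 + 153682920)) + 266760 = (-1/509 + 153682711) + 266760 = 78224499898/509 + 266760 = 78360280738/509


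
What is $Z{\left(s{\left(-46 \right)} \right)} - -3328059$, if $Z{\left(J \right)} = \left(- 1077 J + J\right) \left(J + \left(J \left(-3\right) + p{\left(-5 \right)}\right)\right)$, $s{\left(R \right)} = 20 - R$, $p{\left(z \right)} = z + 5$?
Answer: $12702171$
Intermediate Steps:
$p{\left(z \right)} = 5 + z$
$Z{\left(J \right)} = 2152 J^{2}$ ($Z{\left(J \right)} = \left(- 1077 J + J\right) \left(J + \left(J \left(-3\right) + \left(5 - 5\right)\right)\right) = - 1076 J \left(J + \left(- 3 J + 0\right)\right) = - 1076 J \left(J - 3 J\right) = - 1076 J \left(- 2 J\right) = 2152 J^{2}$)
$Z{\left(s{\left(-46 \right)} \right)} - -3328059 = 2152 \left(20 - -46\right)^{2} - -3328059 = 2152 \left(20 + 46\right)^{2} + 3328059 = 2152 \cdot 66^{2} + 3328059 = 2152 \cdot 4356 + 3328059 = 9374112 + 3328059 = 12702171$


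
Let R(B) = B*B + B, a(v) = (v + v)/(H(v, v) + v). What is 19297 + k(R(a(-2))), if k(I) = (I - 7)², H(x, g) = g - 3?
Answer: 46421498/2401 ≈ 19334.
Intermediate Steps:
H(x, g) = -3 + g
a(v) = 2*v/(-3 + 2*v) (a(v) = (v + v)/((-3 + v) + v) = (2*v)/(-3 + 2*v) = 2*v/(-3 + 2*v))
R(B) = B + B² (R(B) = B² + B = B + B²)
k(I) = (-7 + I)²
19297 + k(R(a(-2))) = 19297 + (-7 + (2*(-2)/(-3 + 2*(-2)))*(1 + 2*(-2)/(-3 + 2*(-2))))² = 19297 + (-7 + (2*(-2)/(-3 - 4))*(1 + 2*(-2)/(-3 - 4)))² = 19297 + (-7 + (2*(-2)/(-7))*(1 + 2*(-2)/(-7)))² = 19297 + (-7 + (2*(-2)*(-⅐))*(1 + 2*(-2)*(-⅐)))² = 19297 + (-7 + 4*(1 + 4/7)/7)² = 19297 + (-7 + (4/7)*(11/7))² = 19297 + (-7 + 44/49)² = 19297 + (-299/49)² = 19297 + 89401/2401 = 46421498/2401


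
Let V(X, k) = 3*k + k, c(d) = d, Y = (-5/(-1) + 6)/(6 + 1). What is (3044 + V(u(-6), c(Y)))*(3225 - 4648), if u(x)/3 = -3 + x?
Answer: -30383896/7 ≈ -4.3406e+6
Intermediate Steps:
u(x) = -9 + 3*x (u(x) = 3*(-3 + x) = -9 + 3*x)
Y = 11/7 (Y = (-5*(-1) + 6)/7 = (5 + 6)*(⅐) = 11*(⅐) = 11/7 ≈ 1.5714)
V(X, k) = 4*k
(3044 + V(u(-6), c(Y)))*(3225 - 4648) = (3044 + 4*(11/7))*(3225 - 4648) = (3044 + 44/7)*(-1423) = (21352/7)*(-1423) = -30383896/7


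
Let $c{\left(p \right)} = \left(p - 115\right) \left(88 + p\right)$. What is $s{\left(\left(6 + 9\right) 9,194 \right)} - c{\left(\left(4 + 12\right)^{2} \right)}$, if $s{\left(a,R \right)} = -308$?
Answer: $-48812$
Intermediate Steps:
$c{\left(p \right)} = \left(-115 + p\right) \left(88 + p\right)$
$s{\left(\left(6 + 9\right) 9,194 \right)} - c{\left(\left(4 + 12\right)^{2} \right)} = -308 - \left(-10120 + \left(\left(4 + 12\right)^{2}\right)^{2} - 27 \left(4 + 12\right)^{2}\right) = -308 - \left(-10120 + \left(16^{2}\right)^{2} - 27 \cdot 16^{2}\right) = -308 - \left(-10120 + 256^{2} - 6912\right) = -308 - \left(-10120 + 65536 - 6912\right) = -308 - 48504 = -48812$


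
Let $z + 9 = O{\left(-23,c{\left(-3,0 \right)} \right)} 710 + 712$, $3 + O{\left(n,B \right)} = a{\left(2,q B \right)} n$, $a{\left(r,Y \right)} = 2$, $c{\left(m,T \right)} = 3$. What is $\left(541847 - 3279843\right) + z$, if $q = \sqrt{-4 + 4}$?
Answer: $-2772083$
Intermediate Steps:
$q = 0$ ($q = \sqrt{0} = 0$)
$O{\left(n,B \right)} = -3 + 2 n$
$z = -34087$ ($z = -9 + \left(\left(-3 + 2 \left(-23\right)\right) 710 + 712\right) = -9 + \left(\left(-3 - 46\right) 710 + 712\right) = -9 + \left(\left(-49\right) 710 + 712\right) = -9 + \left(-34790 + 712\right) = -9 - 34078 = -34087$)
$\left(541847 - 3279843\right) + z = \left(541847 - 3279843\right) - 34087 = -2737996 - 34087 = -2772083$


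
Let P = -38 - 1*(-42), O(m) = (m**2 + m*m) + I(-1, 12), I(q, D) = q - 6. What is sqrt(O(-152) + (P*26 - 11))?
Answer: sqrt(46294) ≈ 215.16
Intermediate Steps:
I(q, D) = -6 + q
O(m) = -7 + 2*m**2 (O(m) = (m**2 + m*m) + (-6 - 1) = (m**2 + m**2) - 7 = 2*m**2 - 7 = -7 + 2*m**2)
P = 4 (P = -38 + 42 = 4)
sqrt(O(-152) + (P*26 - 11)) = sqrt((-7 + 2*(-152)**2) + (4*26 - 11)) = sqrt((-7 + 2*23104) + (104 - 11)) = sqrt((-7 + 46208) + 93) = sqrt(46201 + 93) = sqrt(46294)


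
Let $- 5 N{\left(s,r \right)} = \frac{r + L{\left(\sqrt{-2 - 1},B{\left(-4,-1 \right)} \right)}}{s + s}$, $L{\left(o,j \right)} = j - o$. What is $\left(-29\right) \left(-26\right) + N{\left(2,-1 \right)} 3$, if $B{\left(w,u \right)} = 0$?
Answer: $\frac{15083}{20} + \frac{3 i \sqrt{3}}{20} \approx 754.15 + 0.25981 i$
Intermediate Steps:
$N{\left(s,r \right)} = - \frac{r - i \sqrt{3}}{10 s}$ ($N{\left(s,r \right)} = - \frac{\left(r + \left(0 - \sqrt{-2 - 1}\right)\right) \frac{1}{s + s}}{5} = - \frac{\left(r + \left(0 - \sqrt{-3}\right)\right) \frac{1}{2 s}}{5} = - \frac{\left(r + \left(0 - i \sqrt{3}\right)\right) \frac{1}{2 s}}{5} = - \frac{\left(r - i \sqrt{3}\right) \frac{1}{2 s}}{5} = - \frac{\frac{1}{2} \frac{1}{s} \left(r - i \sqrt{3}\right)}{5} = - \frac{r - i \sqrt{3}}{10 s}$)
$\left(-29\right) \left(-26\right) + N{\left(2,-1 \right)} 3 = \left(-29\right) \left(-26\right) + \frac{\left(-1\right) \left(-1\right) + i \sqrt{3}}{10 \cdot 2} \cdot 3 = 754 + \frac{1}{10} \cdot \frac{1}{2} \left(1 + i \sqrt{3}\right) 3 = 754 + \left(\frac{1}{20} + \frac{i \sqrt{3}}{20}\right) 3 = 754 + \left(\frac{3}{20} + \frac{3 i \sqrt{3}}{20}\right) = \frac{15083}{20} + \frac{3 i \sqrt{3}}{20}$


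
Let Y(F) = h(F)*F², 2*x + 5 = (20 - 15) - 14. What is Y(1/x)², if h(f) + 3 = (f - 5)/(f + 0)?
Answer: 1089/2401 ≈ 0.45356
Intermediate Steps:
h(f) = -3 + (-5 + f)/f (h(f) = -3 + (f - 5)/(f + 0) = -3 + (-5 + f)/f)
x = -7 (x = -5/2 + ((20 - 15) - 14)/2 = -5/2 + (5 - 14)/2 = -5/2 + (½)*(-9) = -5/2 - 9/2 = -7)
Y(F) = F²*(-2 - 5/F) (Y(F) = (-2 - 5/F)*F² = F²*(-2 - 5/F))
Y(1/x)² = (-1*(5 + 2/(-7))/(-7))² = (-1*(-⅐)*(5 + 2*(-⅐)))² = (-1*(-⅐)*(5 - 2/7))² = (-1*(-⅐)*33/7)² = (33/49)² = 1089/2401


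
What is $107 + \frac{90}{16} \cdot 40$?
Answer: $332$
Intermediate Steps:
$107 + \frac{90}{16} \cdot 40 = 107 + 90 \cdot \frac{1}{16} \cdot 40 = 107 + \frac{45}{8} \cdot 40 = 107 + 225 = 332$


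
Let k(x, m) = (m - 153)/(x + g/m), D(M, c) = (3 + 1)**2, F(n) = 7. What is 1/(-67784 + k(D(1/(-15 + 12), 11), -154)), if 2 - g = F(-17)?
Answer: -2469/167405974 ≈ -1.4749e-5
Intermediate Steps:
g = -5 (g = 2 - 1*7 = 2 - 7 = -5)
D(M, c) = 16 (D(M, c) = 4**2 = 16)
k(x, m) = (-153 + m)/(x - 5/m) (k(x, m) = (m - 153)/(x - 5/m) = (-153 + m)/(x - 5/m))
1/(-67784 + k(D(1/(-15 + 12), 11), -154)) = 1/(-67784 - 154*(-153 - 154)/(-5 - 154*16)) = 1/(-67784 - 154*(-307)/(-5 - 2464)) = 1/(-67784 - 154*(-307)/(-2469)) = 1/(-67784 - 154*(-1/2469)*(-307)) = 1/(-67784 - 47278/2469) = 1/(-167405974/2469) = -2469/167405974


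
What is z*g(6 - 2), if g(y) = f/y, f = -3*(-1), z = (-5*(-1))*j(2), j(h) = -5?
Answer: -75/4 ≈ -18.750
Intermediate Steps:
z = -25 (z = -5*(-1)*(-5) = 5*(-5) = -25)
f = 3
g(y) = 3/y
z*g(6 - 2) = -75/(6 - 2) = -75/4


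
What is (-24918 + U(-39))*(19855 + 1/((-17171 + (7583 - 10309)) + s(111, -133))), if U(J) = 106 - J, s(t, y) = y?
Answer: -9852114312677/20030 ≈ -4.9187e+8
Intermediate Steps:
(-24918 + U(-39))*(19855 + 1/((-17171 + (7583 - 10309)) + s(111, -133))) = (-24918 + (106 - 1*(-39)))*(19855 + 1/((-17171 + (7583 - 10309)) - 133)) = (-24918 + (106 + 39))*(19855 + 1/((-17171 - 2726) - 133)) = (-24918 + 145)*(19855 + 1/(-19897 - 133)) = -24773*(19855 + 1/(-20030)) = -24773*(19855 - 1/20030) = -24773*397695649/20030 = -9852114312677/20030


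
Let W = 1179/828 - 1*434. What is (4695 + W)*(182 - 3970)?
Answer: -371359421/23 ≈ -1.6146e+7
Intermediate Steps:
W = -39797/92 (W = 1179*(1/828) - 434 = 131/92 - 434 = -39797/92 ≈ -432.58)
(4695 + W)*(182 - 3970) = (4695 - 39797/92)*(182 - 3970) = (392143/92)*(-3788) = -371359421/23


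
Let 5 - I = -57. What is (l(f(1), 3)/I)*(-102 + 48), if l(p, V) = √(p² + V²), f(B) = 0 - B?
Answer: -27*√10/31 ≈ -2.7542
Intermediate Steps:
f(B) = -B
l(p, V) = √(V² + p²)
I = 62 (I = 5 - 1*(-57) = 5 + 57 = 62)
(l(f(1), 3)/I)*(-102 + 48) = (√(3² + (-1*1)²)/62)*(-102 + 48) = (√(9 + (-1)²)*(1/62))*(-54) = (√(9 + 1)*(1/62))*(-54) = (√10*(1/62))*(-54) = (√10/62)*(-54) = -27*√10/31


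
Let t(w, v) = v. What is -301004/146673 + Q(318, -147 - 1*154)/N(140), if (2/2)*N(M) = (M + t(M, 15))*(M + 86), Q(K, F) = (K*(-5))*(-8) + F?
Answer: -8722638133/5137955190 ≈ -1.6977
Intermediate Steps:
Q(K, F) = F + 40*K (Q(K, F) = -5*K*(-8) + F = 40*K + F = F + 40*K)
N(M) = (15 + M)*(86 + M) (N(M) = (M + 15)*(M + 86) = (15 + M)*(86 + M))
-301004/146673 + Q(318, -147 - 1*154)/N(140) = -301004/146673 + ((-147 - 1*154) + 40*318)/(1290 + 140² + 101*140) = -301004*1/146673 + ((-147 - 154) + 12720)/(1290 + 19600 + 14140) = -301004/146673 + (-301 + 12720)/35030 = -301004/146673 + 12419*(1/35030) = -301004/146673 + 12419/35030 = -8722638133/5137955190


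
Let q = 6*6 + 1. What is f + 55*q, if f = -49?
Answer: 1986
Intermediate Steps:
q = 37 (q = 36 + 1 = 37)
f + 55*q = -49 + 55*37 = -49 + 2035 = 1986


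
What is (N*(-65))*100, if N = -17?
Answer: 110500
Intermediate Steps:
(N*(-65))*100 = -17*(-65)*100 = 1105*100 = 110500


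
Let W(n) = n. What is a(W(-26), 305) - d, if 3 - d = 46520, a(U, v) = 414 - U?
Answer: 46957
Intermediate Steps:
d = -46517 (d = 3 - 1*46520 = 3 - 46520 = -46517)
a(W(-26), 305) - d = (414 - 1*(-26)) - 1*(-46517) = (414 + 26) + 46517 = 440 + 46517 = 46957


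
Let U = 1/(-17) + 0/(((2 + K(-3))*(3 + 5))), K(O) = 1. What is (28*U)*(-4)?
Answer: 112/17 ≈ 6.5882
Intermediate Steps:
U = -1/17 (U = 1/(-17) + 0/(((2 + 1)*(3 + 5))) = 1*(-1/17) + 0/((3*8)) = -1/17 + 0/24 = -1/17 + 0*(1/24) = -1/17 + 0 = -1/17 ≈ -0.058824)
(28*U)*(-4) = (28*(-1/17))*(-4) = -28/17*(-4) = 112/17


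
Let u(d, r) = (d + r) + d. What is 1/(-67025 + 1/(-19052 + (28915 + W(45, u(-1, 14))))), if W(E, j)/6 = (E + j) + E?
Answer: -10475/702086874 ≈ -1.4920e-5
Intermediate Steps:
u(d, r) = r + 2*d
W(E, j) = 6*j + 12*E (W(E, j) = 6*((E + j) + E) = 6*(j + 2*E) = 6*j + 12*E)
1/(-67025 + 1/(-19052 + (28915 + W(45, u(-1, 14))))) = 1/(-67025 + 1/(-19052 + (28915 + (6*(14 + 2*(-1)) + 12*45)))) = 1/(-67025 + 1/(-19052 + (28915 + (6*(14 - 2) + 540)))) = 1/(-67025 + 1/(-19052 + (28915 + (6*12 + 540)))) = 1/(-67025 + 1/(-19052 + (28915 + (72 + 540)))) = 1/(-67025 + 1/(-19052 + (28915 + 612))) = 1/(-67025 + 1/(-19052 + 29527)) = 1/(-67025 + 1/10475) = 1/(-702086874/10475) = -10475/702086874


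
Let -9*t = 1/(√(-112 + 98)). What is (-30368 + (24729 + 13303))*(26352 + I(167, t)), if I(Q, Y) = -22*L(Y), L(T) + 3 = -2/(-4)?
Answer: 202383248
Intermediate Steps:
L(T) = -5/2 (L(T) = -3 - 2/(-4) = -3 - 2*(-¼) = -3 + ½ = -5/2)
t = I*√14/126 (t = -1/(9*√(-112 + 98)) = -(-I*√14/14)/9 = -(-1)*I*√14/126 = I*√14/126 ≈ 0.029696*I)
I(Q, Y) = 55 (I(Q, Y) = -22*(-5/2) = 55)
(-30368 + (24729 + 13303))*(26352 + I(167, t)) = (-30368 + (24729 + 13303))*(26352 + 55) = (-30368 + 38032)*26407 = 7664*26407 = 202383248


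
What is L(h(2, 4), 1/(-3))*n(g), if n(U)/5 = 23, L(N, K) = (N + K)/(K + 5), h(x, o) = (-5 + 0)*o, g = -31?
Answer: -7015/14 ≈ -501.07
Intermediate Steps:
h(x, o) = -5*o
L(N, K) = (K + N)/(5 + K)
n(U) = 115 (n(U) = 5*23 = 115)
L(h(2, 4), 1/(-3))*n(g) = ((1/(-3) - 5*4)/(5 + 1/(-3)))*115 = ((-⅓ - 20)/(5 - ⅓))*115 = (-61/3/(14/3))*115 = ((3/14)*(-61/3))*115 = -61/14*115 = -7015/14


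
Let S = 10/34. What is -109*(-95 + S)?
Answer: 175490/17 ≈ 10323.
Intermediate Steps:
S = 5/17 (S = 10*(1/34) = 5/17 ≈ 0.29412)
-109*(-95 + S) = -109*(-95 + 5/17) = -109*(-1610/17) = 175490/17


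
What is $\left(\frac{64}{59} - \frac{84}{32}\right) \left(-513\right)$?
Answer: $\frac{372951}{472} \approx 790.15$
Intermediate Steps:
$\left(\frac{64}{59} - \frac{84}{32}\right) \left(-513\right) = \left(64 \cdot \frac{1}{59} - \frac{21}{8}\right) \left(-513\right) = \left(\frac{64}{59} - \frac{21}{8}\right) \left(-513\right) = \left(- \frac{727}{472}\right) \left(-513\right) = \frac{372951}{472}$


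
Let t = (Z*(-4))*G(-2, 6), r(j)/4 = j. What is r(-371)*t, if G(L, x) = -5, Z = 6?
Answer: -178080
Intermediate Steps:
r(j) = 4*j
t = 120 (t = (6*(-4))*(-5) = -24*(-5) = 120)
r(-371)*t = (4*(-371))*120 = -1484*120 = -178080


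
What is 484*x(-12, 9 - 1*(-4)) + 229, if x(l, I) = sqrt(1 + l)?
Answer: 229 + 484*I*sqrt(11) ≈ 229.0 + 1605.2*I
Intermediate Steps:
484*x(-12, 9 - 1*(-4)) + 229 = 484*sqrt(1 - 12) + 229 = 484*sqrt(-11) + 229 = 484*(I*sqrt(11)) + 229 = 484*I*sqrt(11) + 229 = 229 + 484*I*sqrt(11)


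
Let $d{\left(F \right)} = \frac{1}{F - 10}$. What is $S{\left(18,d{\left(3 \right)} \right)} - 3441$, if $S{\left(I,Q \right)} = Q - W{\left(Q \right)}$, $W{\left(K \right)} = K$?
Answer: $-3441$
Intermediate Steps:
$d{\left(F \right)} = \frac{1}{-10 + F}$
$S{\left(I,Q \right)} = 0$ ($S{\left(I,Q \right)} = Q - Q = 0$)
$S{\left(18,d{\left(3 \right)} \right)} - 3441 = 0 - 3441 = -3441$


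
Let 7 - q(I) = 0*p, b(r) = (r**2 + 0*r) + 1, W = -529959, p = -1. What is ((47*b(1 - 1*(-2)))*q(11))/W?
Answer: -3290/529959 ≈ -0.0062080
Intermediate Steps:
b(r) = 1 + r**2 (b(r) = (r**2 + 0) + 1 = r**2 + 1 = 1 + r**2)
q(I) = 7 (q(I) = 7 - 0*(-1) = 7 - 1*0 = 7 + 0 = 7)
((47*b(1 - 1*(-2)))*q(11))/W = ((47*(1 + (1 - 1*(-2))**2))*7)/(-529959) = ((47*(1 + (1 + 2)**2))*7)*(-1/529959) = ((47*(1 + 3**2))*7)*(-1/529959) = ((47*(1 + 9))*7)*(-1/529959) = ((47*10)*7)*(-1/529959) = (470*7)*(-1/529959) = 3290*(-1/529959) = -3290/529959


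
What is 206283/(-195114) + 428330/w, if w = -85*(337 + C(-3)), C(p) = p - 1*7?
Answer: -5953787707/361546242 ≈ -16.468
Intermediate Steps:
C(p) = -7 + p (C(p) = p - 7 = -7 + p)
w = -27795 (w = -85*(337 + (-7 - 3)) = -85*(337 - 10) = -85*327 = -27795)
206283/(-195114) + 428330/w = 206283/(-195114) + 428330/(-27795) = 206283*(-1/195114) + 428330*(-1/27795) = -68761/65038 - 85666/5559 = -5953787707/361546242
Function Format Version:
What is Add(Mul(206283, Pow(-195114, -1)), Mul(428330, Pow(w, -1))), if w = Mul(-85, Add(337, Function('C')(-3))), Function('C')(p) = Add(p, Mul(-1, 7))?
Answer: Rational(-5953787707, 361546242) ≈ -16.468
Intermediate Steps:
Function('C')(p) = Add(-7, p) (Function('C')(p) = Add(p, -7) = Add(-7, p))
w = -27795 (w = Mul(-85, Add(337, Add(-7, -3))) = Mul(-85, Add(337, -10)) = Mul(-85, 327) = -27795)
Add(Mul(206283, Pow(-195114, -1)), Mul(428330, Pow(w, -1))) = Add(Mul(206283, Pow(-195114, -1)), Mul(428330, Pow(-27795, -1))) = Add(Mul(206283, Rational(-1, 195114)), Mul(428330, Rational(-1, 27795))) = Add(Rational(-68761, 65038), Rational(-85666, 5559)) = Rational(-5953787707, 361546242)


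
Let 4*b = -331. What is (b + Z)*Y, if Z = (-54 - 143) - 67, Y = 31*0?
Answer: 0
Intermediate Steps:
b = -331/4 (b = (¼)*(-331) = -331/4 ≈ -82.750)
Y = 0
Z = -264 (Z = -197 - 67 = -264)
(b + Z)*Y = (-331/4 - 264)*0 = -1387/4*0 = 0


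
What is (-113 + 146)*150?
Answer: 4950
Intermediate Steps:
(-113 + 146)*150 = 33*150 = 4950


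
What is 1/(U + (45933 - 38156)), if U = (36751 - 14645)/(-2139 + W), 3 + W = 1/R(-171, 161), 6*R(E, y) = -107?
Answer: 114600/890061529 ≈ 0.00012876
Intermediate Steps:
R(E, y) = -107/6 (R(E, y) = (⅙)*(-107) = -107/6)
W = -327/107 (W = -3 + 1/(-107/6) = -3 - 6/107 = -327/107 ≈ -3.0561)
U = -1182671/114600 (U = (36751 - 14645)/(-2139 - 327/107) = 22106/(-229200/107) = 22106*(-107/229200) = -1182671/114600 ≈ -10.320)
1/(U + (45933 - 38156)) = 1/(-1182671/114600 + (45933 - 38156)) = 1/(-1182671/114600 + 7777) = 1/(890061529/114600) = 114600/890061529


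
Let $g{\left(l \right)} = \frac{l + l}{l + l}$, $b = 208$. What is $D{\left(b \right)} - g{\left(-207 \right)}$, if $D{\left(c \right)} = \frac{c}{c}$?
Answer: $0$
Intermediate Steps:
$D{\left(c \right)} = 1$
$g{\left(l \right)} = 1$ ($g{\left(l \right)} = \frac{2 l}{2 l} = 2 l \frac{1}{2 l} = 1$)
$D{\left(b \right)} - g{\left(-207 \right)} = 1 - 1 = 0$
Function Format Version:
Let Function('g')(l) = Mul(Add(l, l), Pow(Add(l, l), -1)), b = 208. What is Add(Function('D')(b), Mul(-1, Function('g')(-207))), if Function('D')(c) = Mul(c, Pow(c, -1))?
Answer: 0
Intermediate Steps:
Function('D')(c) = 1
Function('g')(l) = 1 (Function('g')(l) = Mul(Mul(2, l), Pow(Mul(2, l), -1)) = Mul(Mul(2, l), Mul(Rational(1, 2), Pow(l, -1))) = 1)
Add(Function('D')(b), Mul(-1, Function('g')(-207))) = Add(1, Mul(-1, 1)) = Add(1, -1) = 0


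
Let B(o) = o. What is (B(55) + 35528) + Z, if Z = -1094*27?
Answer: 6045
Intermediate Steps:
Z = -29538
(B(55) + 35528) + Z = (55 + 35528) - 29538 = 35583 - 29538 = 6045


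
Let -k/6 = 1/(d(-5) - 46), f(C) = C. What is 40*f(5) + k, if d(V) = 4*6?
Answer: 2203/11 ≈ 200.27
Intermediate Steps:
d(V) = 24
k = 3/11 (k = -6/(24 - 46) = -6/(-22) = -6*(-1/22) = 3/11 ≈ 0.27273)
40*f(5) + k = 40*5 + 3/11 = 200 + 3/11 = 2203/11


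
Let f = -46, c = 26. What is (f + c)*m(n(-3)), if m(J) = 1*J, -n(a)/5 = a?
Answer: -300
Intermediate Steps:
n(a) = -5*a
m(J) = J
(f + c)*m(n(-3)) = (-46 + 26)*(-5*(-3)) = -20*15 = -300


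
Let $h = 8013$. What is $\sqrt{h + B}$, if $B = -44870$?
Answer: $i \sqrt{36857} \approx 191.98 i$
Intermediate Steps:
$\sqrt{h + B} = \sqrt{8013 - 44870} = \sqrt{-36857} = i \sqrt{36857}$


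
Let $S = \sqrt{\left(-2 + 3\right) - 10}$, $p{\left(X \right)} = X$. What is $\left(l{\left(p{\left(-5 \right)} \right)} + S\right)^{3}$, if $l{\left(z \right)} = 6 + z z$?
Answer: $28954 + 8622 i \approx 28954.0 + 8622.0 i$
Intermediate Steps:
$l{\left(z \right)} = 6 + z^{2}$
$S = 3 i$ ($S = \sqrt{1 - 10} = \sqrt{-9} = 3 i \approx 3.0 i$)
$\left(l{\left(p{\left(-5 \right)} \right)} + S\right)^{3} = \left(\left(6 + \left(-5\right)^{2}\right) + 3 i\right)^{3} = \left(\left(6 + 25\right) + 3 i\right)^{3} = \left(31 + 3 i\right)^{3}$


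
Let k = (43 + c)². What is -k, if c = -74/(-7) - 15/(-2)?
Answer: -731025/196 ≈ -3729.7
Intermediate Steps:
c = 253/14 (c = -74*(-⅐) - 15*(-½) = 74/7 + 15/2 = 253/14 ≈ 18.071)
k = 731025/196 (k = (43 + 253/14)² = (855/14)² = 731025/196 ≈ 3729.7)
-k = -1*731025/196 = -731025/196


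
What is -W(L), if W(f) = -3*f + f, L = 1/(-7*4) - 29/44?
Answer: -107/77 ≈ -1.3896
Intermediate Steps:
L = -107/154 (L = 1/(-28) - 29*1/44 = 1*(-1/28) - 29/44 = -1/28 - 29/44 = -107/154 ≈ -0.69481)
W(f) = -2*f
-W(L) = -(-2)*(-107)/154 = -1*107/77 = -107/77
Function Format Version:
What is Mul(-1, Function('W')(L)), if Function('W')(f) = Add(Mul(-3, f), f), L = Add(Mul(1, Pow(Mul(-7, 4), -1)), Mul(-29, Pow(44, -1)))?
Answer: Rational(-107, 77) ≈ -1.3896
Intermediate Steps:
L = Rational(-107, 154) (L = Add(Mul(1, Pow(-28, -1)), Mul(-29, Rational(1, 44))) = Add(Mul(1, Rational(-1, 28)), Rational(-29, 44)) = Add(Rational(-1, 28), Rational(-29, 44)) = Rational(-107, 154) ≈ -0.69481)
Function('W')(f) = Mul(-2, f)
Mul(-1, Function('W')(L)) = Mul(-1, Mul(-2, Rational(-107, 154))) = Mul(-1, Rational(107, 77)) = Rational(-107, 77)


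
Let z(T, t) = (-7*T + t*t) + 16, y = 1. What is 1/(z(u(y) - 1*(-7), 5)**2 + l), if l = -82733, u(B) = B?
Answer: -1/82508 ≈ -1.2120e-5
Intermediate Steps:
z(T, t) = 16 + t**2 - 7*T (z(T, t) = (-7*T + t**2) + 16 = (t**2 - 7*T) + 16 = 16 + t**2 - 7*T)
1/(z(u(y) - 1*(-7), 5)**2 + l) = 1/((16 + 5**2 - 7*(1 - 1*(-7)))**2 - 82733) = 1/((16 + 25 - 7*(1 + 7))**2 - 82733) = 1/((16 + 25 - 7*8)**2 - 82733) = 1/((16 + 25 - 56)**2 - 82733) = 1/((-15)**2 - 82733) = 1/(225 - 82733) = 1/(-82508) = -1/82508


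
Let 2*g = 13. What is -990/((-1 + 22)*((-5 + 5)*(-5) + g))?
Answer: -660/91 ≈ -7.2527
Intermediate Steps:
g = 13/2 (g = (½)*13 = 13/2 ≈ 6.5000)
-990/((-1 + 22)*((-5 + 5)*(-5) + g)) = -990/((-1 + 22)*((-5 + 5)*(-5) + 13/2)) = -990/(21*(0*(-5) + 13/2)) = -990/(21*(0 + 13/2)) = -990/(21*(13/2)) = -990/(273/2) = (2/273)*(-990) = -660/91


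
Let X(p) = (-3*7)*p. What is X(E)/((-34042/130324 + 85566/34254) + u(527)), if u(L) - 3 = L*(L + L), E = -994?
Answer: 7765333775892/206637799836931 ≈ 0.037579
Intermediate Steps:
u(L) = 3 + 2*L**2 (u(L) = 3 + L*(L + L) = 3 + L*(2*L) = 3 + 2*L**2)
X(p) = -21*p
X(E)/((-34042/130324 + 85566/34254) + u(527)) = (-21*(-994))/((-34042/130324 + 85566/34254) + (3 + 2*527**2)) = 20874/((-34042*1/130324 + 85566*(1/34254)) + (3 + 2*277729)) = 20874/((-17021/65162 + 14261/5709) + (3 + 555458)) = 20874/(832102393/372009858 + 555461) = 20874/(206637799836931/372009858) = 20874*(372009858/206637799836931) = 7765333775892/206637799836931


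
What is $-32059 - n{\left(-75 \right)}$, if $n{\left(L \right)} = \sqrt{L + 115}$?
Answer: $-32059 - 2 \sqrt{10} \approx -32065.0$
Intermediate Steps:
$n{\left(L \right)} = \sqrt{115 + L}$
$-32059 - n{\left(-75 \right)} = -32059 - \sqrt{115 - 75} = -32059 - \sqrt{40} = -32059 - 2 \sqrt{10}$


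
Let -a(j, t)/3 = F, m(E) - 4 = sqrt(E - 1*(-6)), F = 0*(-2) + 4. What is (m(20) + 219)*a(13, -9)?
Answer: -2676 - 12*sqrt(26) ≈ -2737.2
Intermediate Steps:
F = 4 (F = 0 + 4 = 4)
m(E) = 4 + sqrt(6 + E) (m(E) = 4 + sqrt(E - 1*(-6)) = 4 + sqrt(E + 6) = 4 + sqrt(6 + E))
a(j, t) = -12 (a(j, t) = -3*4 = -12)
(m(20) + 219)*a(13, -9) = ((4 + sqrt(6 + 20)) + 219)*(-12) = ((4 + sqrt(26)) + 219)*(-12) = (223 + sqrt(26))*(-12) = -2676 - 12*sqrt(26)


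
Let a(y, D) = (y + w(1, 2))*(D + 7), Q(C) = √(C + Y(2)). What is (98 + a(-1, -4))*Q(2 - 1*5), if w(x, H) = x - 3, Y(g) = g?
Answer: 89*I ≈ 89.0*I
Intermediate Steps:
w(x, H) = -3 + x
Q(C) = √(2 + C) (Q(C) = √(C + 2) = √(2 + C))
a(y, D) = (-2 + y)*(7 + D) (a(y, D) = (y + (-3 + 1))*(D + 7) = (y - 2)*(7 + D) = (-2 + y)*(7 + D))
(98 + a(-1, -4))*Q(2 - 1*5) = (98 + (-14 - 2*(-4) + 7*(-1) - 4*(-1)))*√(2 + (2 - 1*5)) = (98 + (-14 + 8 - 7 + 4))*√(2 + (2 - 5)) = (98 - 9)*√(2 - 3) = 89*√(-1) = 89*I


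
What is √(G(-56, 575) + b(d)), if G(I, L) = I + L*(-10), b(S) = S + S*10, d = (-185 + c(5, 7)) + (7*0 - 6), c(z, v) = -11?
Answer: 6*I*√223 ≈ 89.599*I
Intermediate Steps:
d = -202 (d = (-185 - 11) + (7*0 - 6) = -196 + (0 - 6) = -196 - 6 = -202)
b(S) = 11*S (b(S) = S + 10*S = 11*S)
G(I, L) = I - 10*L
√(G(-56, 575) + b(d)) = √((-56 - 10*575) + 11*(-202)) = √((-56 - 5750) - 2222) = √(-5806 - 2222) = √(-8028) = 6*I*√223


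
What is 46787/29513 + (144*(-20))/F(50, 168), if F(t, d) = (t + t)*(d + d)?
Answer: 1549006/1032955 ≈ 1.4996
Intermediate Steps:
F(t, d) = 4*d*t (F(t, d) = (2*t)*(2*d) = 4*d*t)
46787/29513 + (144*(-20))/F(50, 168) = 46787/29513 + (144*(-20))/((4*168*50)) = 46787*(1/29513) - 2880/33600 = 46787/29513 - 2880*1/33600 = 46787/29513 - 3/35 = 1549006/1032955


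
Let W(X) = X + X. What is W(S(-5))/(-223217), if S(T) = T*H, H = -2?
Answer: -20/223217 ≈ -8.9599e-5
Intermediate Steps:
S(T) = -2*T (S(T) = T*(-2) = -2*T)
W(X) = 2*X
W(S(-5))/(-223217) = (2*(-2*(-5)))/(-223217) = (2*10)*(-1/223217) = 20*(-1/223217) = -20/223217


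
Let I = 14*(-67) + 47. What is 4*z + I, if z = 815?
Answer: 2369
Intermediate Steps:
I = -891 (I = -938 + 47 = -891)
4*z + I = 4*815 - 891 = 3260 - 891 = 2369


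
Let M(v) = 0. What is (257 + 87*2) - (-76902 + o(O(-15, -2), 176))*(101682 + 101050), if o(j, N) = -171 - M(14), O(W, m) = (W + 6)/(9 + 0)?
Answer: 15625163867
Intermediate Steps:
O(W, m) = 2/3 + W/9 (O(W, m) = (6 + W)/9 = (6 + W)*(1/9) = 2/3 + W/9)
o(j, N) = -171 (o(j, N) = -171 - 1*0 = -171 + 0 = -171)
(257 + 87*2) - (-76902 + o(O(-15, -2), 176))*(101682 + 101050) = (257 + 87*2) - (-76902 - 171)*(101682 + 101050) = (257 + 174) - (-77073)*202732 = 431 - 1*(-15625163436) = 431 + 15625163436 = 15625163867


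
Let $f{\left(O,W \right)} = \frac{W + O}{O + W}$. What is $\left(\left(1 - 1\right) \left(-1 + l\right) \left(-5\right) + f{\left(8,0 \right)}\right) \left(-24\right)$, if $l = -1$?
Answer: $-24$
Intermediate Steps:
$f{\left(O,W \right)} = 1$ ($f{\left(O,W \right)} = \frac{O + W}{O + W} = 1$)
$\left(\left(1 - 1\right) \left(-1 + l\right) \left(-5\right) + f{\left(8,0 \right)}\right) \left(-24\right) = \left(\left(1 - 1\right) \left(-1 - 1\right) \left(-5\right) + 1\right) \left(-24\right) = \left(0 \left(-2\right) \left(-5\right) + 1\right) \left(-24\right) = \left(0 \left(-5\right) + 1\right) \left(-24\right) = \left(0 + 1\right) \left(-24\right) = 1 \left(-24\right) = -24$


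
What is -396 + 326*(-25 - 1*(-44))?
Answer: 5798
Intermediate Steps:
-396 + 326*(-25 - 1*(-44)) = -396 + 326*(-25 + 44) = -396 + 326*19 = -396 + 6194 = 5798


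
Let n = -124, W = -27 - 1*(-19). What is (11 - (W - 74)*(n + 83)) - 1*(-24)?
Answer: -3327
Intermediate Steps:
W = -8 (W = -27 + 19 = -8)
(11 - (W - 74)*(n + 83)) - 1*(-24) = (11 - (-8 - 74)*(-124 + 83)) - 1*(-24) = (11 - (-82)*(-41)) + 24 = (11 - 1*3362) + 24 = (11 - 3362) + 24 = -3351 + 24 = -3327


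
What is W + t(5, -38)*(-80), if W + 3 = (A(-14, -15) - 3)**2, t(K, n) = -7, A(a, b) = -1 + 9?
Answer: 582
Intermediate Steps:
A(a, b) = 8
W = 22 (W = -3 + (8 - 3)**2 = -3 + 5**2 = -3 + 25 = 22)
W + t(5, -38)*(-80) = 22 - 7*(-80) = 22 + 560 = 582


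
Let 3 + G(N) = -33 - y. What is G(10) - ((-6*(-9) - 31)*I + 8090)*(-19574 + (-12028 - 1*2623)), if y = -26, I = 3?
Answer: 279241765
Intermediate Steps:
G(N) = -10 (G(N) = -3 + (-33 - 1*(-26)) = -3 + (-33 + 26) = -3 - 7 = -10)
G(10) - ((-6*(-9) - 31)*I + 8090)*(-19574 + (-12028 - 1*2623)) = -10 - ((-6*(-9) - 31)*3 + 8090)*(-19574 + (-12028 - 1*2623)) = -10 - ((54 - 31)*3 + 8090)*(-19574 + (-12028 - 2623)) = -10 - (23*3 + 8090)*(-19574 - 14651) = -10 - (69 + 8090)*(-34225) = -10 - 8159*(-34225) = -10 - 1*(-279241775) = -10 + 279241775 = 279241765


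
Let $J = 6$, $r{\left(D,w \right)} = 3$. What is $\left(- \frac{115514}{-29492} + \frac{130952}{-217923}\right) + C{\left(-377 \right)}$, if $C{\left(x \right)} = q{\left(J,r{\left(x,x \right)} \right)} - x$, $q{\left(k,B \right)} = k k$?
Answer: $\frac{1337827986973}{3213492558} \approx 416.32$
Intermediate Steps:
$q{\left(k,B \right)} = k^{2}$
$C{\left(x \right)} = 36 - x$ ($C{\left(x \right)} = 6^{2} - x = 36 - x$)
$\left(- \frac{115514}{-29492} + \frac{130952}{-217923}\right) + C{\left(-377 \right)} = \left(- \frac{115514}{-29492} + \frac{130952}{-217923}\right) + \left(36 - -377\right) = \left(\left(-115514\right) \left(- \frac{1}{29492}\right) + 130952 \left(- \frac{1}{217923}\right)\right) + \left(36 + 377\right) = \left(\frac{57757}{14746} - \frac{130952}{217923}\right) + 413 = \frac{10655560519}{3213492558} + 413 = \frac{1337827986973}{3213492558}$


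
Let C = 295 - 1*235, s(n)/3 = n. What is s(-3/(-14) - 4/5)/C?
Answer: -41/1400 ≈ -0.029286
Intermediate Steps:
s(n) = 3*n
C = 60 (C = 295 - 235 = 60)
s(-3/(-14) - 4/5)/C = (3*(-3/(-14) - 4/5))/60 = (3*(-3*(-1/14) - 4*⅕))*(1/60) = (3*(3/14 - ⅘))*(1/60) = (3*(-41/70))*(1/60) = -123/70*1/60 = -41/1400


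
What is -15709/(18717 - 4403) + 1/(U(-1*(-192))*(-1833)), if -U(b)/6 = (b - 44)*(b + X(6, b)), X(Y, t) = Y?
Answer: -2531390604307/2306596550544 ≈ -1.0975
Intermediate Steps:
U(b) = -6*(-44 + b)*(6 + b) (U(b) = -6*(b - 44)*(b + 6) = -6*(-44 + b)*(6 + b))
-15709/(18717 - 4403) + 1/(U(-1*(-192))*(-1833)) = -15709/(18717 - 4403) + 1/((1584 - 6*(-1*(-192))**2 + 228*(-1*(-192)))*(-1833)) = -15709/14314 - 1/1833/(1584 - 6*192**2 + 228*192) = -15709*1/14314 - 1/1833/(1584 - 6*36864 + 43776) = -15709/14314 - 1/1833/(1584 - 221184 + 43776) = -15709/14314 - 1/1833/(-175824) = -15709/14314 - 1/175824*(-1/1833) = -15709/14314 + 1/322285392 = -2531390604307/2306596550544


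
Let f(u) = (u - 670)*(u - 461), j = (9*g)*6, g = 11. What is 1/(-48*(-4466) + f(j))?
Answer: 1/204260 ≈ 4.8957e-6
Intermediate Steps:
j = 594 (j = (9*11)*6 = 99*6 = 594)
f(u) = (-670 + u)*(-461 + u)
1/(-48*(-4466) + f(j)) = 1/(-48*(-4466) + (308870 + 594² - 1131*594)) = 1/(214368 + (308870 + 352836 - 671814)) = 1/(214368 - 10108) = 1/204260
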